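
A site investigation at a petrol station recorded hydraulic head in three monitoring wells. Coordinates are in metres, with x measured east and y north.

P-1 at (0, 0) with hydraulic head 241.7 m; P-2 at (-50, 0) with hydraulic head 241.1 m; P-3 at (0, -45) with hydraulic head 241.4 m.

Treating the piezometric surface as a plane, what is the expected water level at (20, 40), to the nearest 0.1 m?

242.2 m

∂h/∂x = (241.1 − 241.7) / (-50 − 0) = +0.01200
∂h/∂y = (241.4 − 241.7) / (-45 − 0) = +0.006667
h(20, 40) = 241.7 + (+0.01200)·(20) + (+0.006667)·(40) = 241.7 +0.240 +0.267 = 242.207 m.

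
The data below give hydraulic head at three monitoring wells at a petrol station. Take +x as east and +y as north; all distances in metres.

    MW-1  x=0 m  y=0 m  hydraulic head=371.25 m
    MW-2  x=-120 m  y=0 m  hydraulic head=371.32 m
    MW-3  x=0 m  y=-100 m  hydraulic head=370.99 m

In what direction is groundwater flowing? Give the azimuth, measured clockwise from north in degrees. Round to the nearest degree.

∂h/∂x = (371.32 − 371.25) / (-120 − 0) = -0.0005833
∂h/∂y = (370.99 − 371.25) / (-100 − 0) = +0.002600
Flow direction (−∇h) has components (+0.0005833 E, -0.002600 N).
Azimuth = atan2(E, N) = atan2(+0.0005833, -0.002600) = 167.4° ≈ 167°.

167°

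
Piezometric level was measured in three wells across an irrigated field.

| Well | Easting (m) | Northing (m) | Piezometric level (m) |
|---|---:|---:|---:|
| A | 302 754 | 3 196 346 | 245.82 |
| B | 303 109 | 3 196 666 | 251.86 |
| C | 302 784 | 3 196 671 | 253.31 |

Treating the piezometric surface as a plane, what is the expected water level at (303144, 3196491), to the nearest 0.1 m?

247.6 m

With h = a·x + b·y + c and A as origin, the differences give:
  355·a + 320·b = +6.04
  30·a + 325·b = +7.49
Eliminate b (×325 and ×320, subtract): 105775·a = -433.800 → a = ∂h/∂x = -0.004101
Back-substitute: b = ∂h/∂y = +0.02342.
h(303144, 3196491) = 245.82 + (-0.004101)·(390) + (+0.02342)·(145) = 245.82 -1.599 +3.397 = 247.617 m.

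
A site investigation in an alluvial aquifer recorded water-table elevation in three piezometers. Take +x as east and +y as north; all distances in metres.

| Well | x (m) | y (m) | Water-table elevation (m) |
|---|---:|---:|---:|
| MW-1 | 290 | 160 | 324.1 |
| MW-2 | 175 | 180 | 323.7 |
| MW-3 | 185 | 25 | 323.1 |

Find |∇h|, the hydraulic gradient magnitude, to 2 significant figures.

0.0059

Three-point gradient (reference MW-1): Δ to MW-2 = (-115, 20, -0.4), Δ to MW-3 = (-105, -135, -1.0).
∂h/∂x = +0.004199, ∂h/∂y = +0.004142 (det = 17625).
|∇h| = √(0.004199² + 0.004142²) = 0.005898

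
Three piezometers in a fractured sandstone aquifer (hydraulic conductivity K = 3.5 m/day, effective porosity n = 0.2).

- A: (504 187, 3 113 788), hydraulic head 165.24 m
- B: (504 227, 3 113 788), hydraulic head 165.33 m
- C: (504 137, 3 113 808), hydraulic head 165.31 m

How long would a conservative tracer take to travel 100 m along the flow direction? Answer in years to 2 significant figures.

Three-point gradient (reference A): Δ to B = (40, 0, +0.09), Δ to C = (-50, 20, +0.07).
∂h/∂x = +0.002250, ∂h/∂y = +0.009125 (det = 800).
|∇h| = √(0.002250² + 0.009125²) = 0.009398
Seepage velocity v = K·i/n = 3.5 × 0.009398 / 0.2 = 0.1645 m/day.
t = 100 / 0.1645 = 607.9 days = 1.66 years.

1.7 years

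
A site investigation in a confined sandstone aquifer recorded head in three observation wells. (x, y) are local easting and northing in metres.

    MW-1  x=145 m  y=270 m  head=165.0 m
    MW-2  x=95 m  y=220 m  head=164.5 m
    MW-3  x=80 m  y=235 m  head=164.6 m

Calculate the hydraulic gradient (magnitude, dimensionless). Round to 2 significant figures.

Differences from MW-1: to MW-2 (Δx, Δy, Δh) = (-50, -50, -0.5); to MW-3 = (-65, -35, -0.4).
Determinant of the coordinate differences = (-50)·(-35) − (-65)·(-50) = -1500.
∂h/∂x = [(-0.5)·(-35) − (-0.4)·(-50)] / -1500 = +0.001667
∂h/∂y = [(-50)·(-0.4) − (-65)·(-0.5)] / -1500 = +0.008333
|∇h| = √(0.001667² + 0.008333²) = 0.008498

0.0085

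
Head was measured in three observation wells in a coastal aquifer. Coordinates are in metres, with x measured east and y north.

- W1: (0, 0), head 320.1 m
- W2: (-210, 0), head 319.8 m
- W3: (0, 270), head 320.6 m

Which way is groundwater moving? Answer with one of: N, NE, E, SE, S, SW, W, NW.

SW

∂h/∂x = (319.8 − 320.1) / (-210 − 0) = +0.001429
∂h/∂y = (320.6 − 320.1) / (270 − 0) = +0.001852
Flow = −∇h = (-0.001429 east, -0.001852 north), which points southwest.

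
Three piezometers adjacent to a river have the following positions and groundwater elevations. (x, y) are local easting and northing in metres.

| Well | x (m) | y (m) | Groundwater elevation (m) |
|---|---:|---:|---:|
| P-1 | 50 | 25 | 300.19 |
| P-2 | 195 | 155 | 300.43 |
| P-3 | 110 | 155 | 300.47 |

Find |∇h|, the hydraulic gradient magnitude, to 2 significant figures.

Taking P-1 as reference: P-2−P-1 = (145, 130, +0.24); P-3−P-1 = (60, 130, +0.28).
Solve a·Δx + b·Δy = Δh: det = 145·130 − 60·130 = 11050.
∂h/∂x = [(+0.24)·130 − (+0.28)·130] / 11050 = -0.0004706
∂h/∂y = [145·(+0.28) − 60·(+0.24)] / 11050 = +0.002371
|∇h| = √(-0.0004706² + 0.002371²) = 0.002417

0.0024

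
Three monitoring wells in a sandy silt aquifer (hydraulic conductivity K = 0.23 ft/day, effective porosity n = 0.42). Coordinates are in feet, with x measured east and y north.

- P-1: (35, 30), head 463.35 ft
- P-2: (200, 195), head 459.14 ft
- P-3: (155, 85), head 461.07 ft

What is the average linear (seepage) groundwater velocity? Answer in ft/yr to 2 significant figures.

Three-point gradient (reference P-1): Δ to P-2 = (165, 165, -4.21), Δ to P-3 = (120, 55, -2.28).
∂h/∂x = -0.01349, ∂h/∂y = -0.01203 (det = -10725).
|∇h| = √(-0.01349² + -0.01203²) = 0.01807
Seepage velocity v = K·i/n = 0.23 × 0.01807 / 0.42 = 0.009895 ft/day = 3.614 ft/yr.

3.6 ft/yr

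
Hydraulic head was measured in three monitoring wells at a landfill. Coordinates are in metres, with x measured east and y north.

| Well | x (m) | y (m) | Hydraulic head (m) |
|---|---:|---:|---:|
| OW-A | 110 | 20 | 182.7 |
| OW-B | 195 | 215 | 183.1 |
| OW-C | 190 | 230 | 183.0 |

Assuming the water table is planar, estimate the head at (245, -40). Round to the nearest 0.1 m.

184.4 m

Differences from OW-A: to OW-B (Δx, Δy, Δh) = (85, 195, +0.4); to OW-C = (80, 210, +0.3).
Determinant of the coordinate differences = 85·210 − 80·195 = 2250.
∂h/∂x = [(+0.4)·210 − (+0.3)·195] / 2250 = +0.01133
∂h/∂y = [85·(+0.3) − 80·(+0.4)] / 2250 = -0.002889
h(245, -40) = 182.7 + (+0.01133)·(135) + (-0.002889)·(-60) = 182.7 +1.530 +0.173 = 184.403 m.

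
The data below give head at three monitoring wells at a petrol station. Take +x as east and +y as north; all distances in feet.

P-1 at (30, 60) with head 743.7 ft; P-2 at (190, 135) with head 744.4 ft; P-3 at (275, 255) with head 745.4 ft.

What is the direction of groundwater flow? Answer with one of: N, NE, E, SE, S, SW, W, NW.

S

With h = a·x + b·y + c and P-1 as origin, the differences give:
  160·a + 75·b = +0.7
  245·a + 195·b = +1.7
Eliminate b (×195 and ×75, subtract): 12825·a = 9.00 → a = ∂h/∂x = +0.0007018
Back-substitute: b = ∂h/∂y = +0.007836.
Flow = −∇h = (-0.0007018 east, -0.007836 north), which points south.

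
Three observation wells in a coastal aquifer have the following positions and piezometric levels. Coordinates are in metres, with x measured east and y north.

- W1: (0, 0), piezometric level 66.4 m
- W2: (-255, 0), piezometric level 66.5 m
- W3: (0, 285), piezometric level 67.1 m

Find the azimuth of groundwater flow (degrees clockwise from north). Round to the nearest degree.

171°

∂h/∂x = (66.5 − 66.4) / (-255 − 0) = -0.0003922
∂h/∂y = (67.1 − 66.4) / (285 − 0) = +0.002456
Flow direction (−∇h) has components (+0.0003922 E, -0.002456 N).
Azimuth = atan2(E, N) = atan2(+0.0003922, -0.002456) = 170.9° ≈ 171°.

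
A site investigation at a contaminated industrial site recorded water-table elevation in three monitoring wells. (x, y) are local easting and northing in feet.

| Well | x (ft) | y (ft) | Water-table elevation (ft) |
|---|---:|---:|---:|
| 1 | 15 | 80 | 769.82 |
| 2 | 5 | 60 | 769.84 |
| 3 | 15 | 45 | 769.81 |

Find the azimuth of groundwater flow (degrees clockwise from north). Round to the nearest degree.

Differences from 1: to 2 (Δx, Δy, Δh) = (-10, -20, +0.02); to 3 = (0, -35, -0.01).
Determinant of the coordinate differences = (-10)·(-35) − 0·(-20) = 350.
∂h/∂x = [(+0.02)·(-35) − (-0.01)·(-20)] / 350 = -0.002571
∂h/∂y = [(-10)·(-0.01) − 0·(+0.02)] / 350 = +0.0002857
Flow direction (−∇h) has components (+0.002571 E, -0.0002857 N).
Azimuth = atan2(E, N) = atan2(+0.002571, -0.0002857) = 96.3° ≈ 096°.

096°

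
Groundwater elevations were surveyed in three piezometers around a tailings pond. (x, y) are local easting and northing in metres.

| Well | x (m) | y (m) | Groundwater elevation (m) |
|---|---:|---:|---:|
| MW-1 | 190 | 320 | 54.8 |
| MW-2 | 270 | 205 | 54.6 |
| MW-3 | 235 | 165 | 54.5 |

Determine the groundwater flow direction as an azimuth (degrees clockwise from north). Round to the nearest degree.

With h = a·x + b·y + c and MW-1 as origin, the differences give:
  80·a + (-115)·b = -0.2
  45·a + (-155)·b = -0.3
Eliminate b (×(-155) and ×(-115), subtract): -7225·a = -3.50 → a = ∂h/∂x = +0.0004844
Back-substitute: b = ∂h/∂y = +0.002076.
Flow direction (−∇h) has components (-0.0004844 E, -0.002076 N).
Azimuth = atan2(E, N) = atan2(-0.0004844, -0.002076) = 193.1° ≈ 193°.

193°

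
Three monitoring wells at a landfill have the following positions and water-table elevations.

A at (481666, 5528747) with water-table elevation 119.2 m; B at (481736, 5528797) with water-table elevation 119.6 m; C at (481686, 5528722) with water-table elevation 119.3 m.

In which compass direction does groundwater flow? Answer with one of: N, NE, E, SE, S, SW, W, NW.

W

Differences from A: to B (Δx, Δy, Δh) = (70, 50, +0.4); to C = (20, -25, +0.1).
Solve a·Δx + b·Δy = Δh: det = 70·(-25) − 20·50 = -2750.
∂h/∂x = [(+0.4)·(-25) − (+0.1)·50] / -2750 = +0.005455
∂h/∂y = [70·(+0.1) − 20·(+0.4)] / -2750 = +0.0003636
Flow = −∇h = (-0.005455 east, -0.0003636 north), which points west.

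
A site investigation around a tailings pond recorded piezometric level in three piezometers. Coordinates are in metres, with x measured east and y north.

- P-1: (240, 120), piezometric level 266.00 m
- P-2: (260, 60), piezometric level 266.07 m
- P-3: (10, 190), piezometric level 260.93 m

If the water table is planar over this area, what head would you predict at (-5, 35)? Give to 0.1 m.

259.5 m

With h = a·x + b·y + c and P-1 as origin, the differences give:
  20·a + (-60)·b = +0.07
  (-230)·a + 70·b = -5.07
Eliminate b (×70 and ×(-60), subtract): -12400·a = -299.300 → a = ∂h/∂x = +0.02414
Back-substitute: b = ∂h/∂y = +0.006879.
h(-5, 35) = 266.00 + (+0.02414)·(-245) + (+0.006879)·(-85) = 266.00 -5.914 -0.585 = 259.502 m.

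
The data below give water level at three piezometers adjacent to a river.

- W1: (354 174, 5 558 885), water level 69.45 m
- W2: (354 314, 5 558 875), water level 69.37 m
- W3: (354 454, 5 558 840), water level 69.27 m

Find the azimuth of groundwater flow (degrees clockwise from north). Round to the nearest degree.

With h = a·x + b·y + c and W1 as origin, the differences give:
  140·a + (-10)·b = -0.08
  280·a + (-45)·b = -0.18
Eliminate b (×(-45) and ×(-10), subtract): -3500·a = 1.800 → a = ∂h/∂x = -0.0005143
Back-substitute: b = ∂h/∂y = +0.0008000.
Flow direction (−∇h) has components (+0.0005143 E, -0.0008000 N).
Azimuth = atan2(E, N) = atan2(+0.0005143, -0.0008000) = 147.3° ≈ 147°.

147°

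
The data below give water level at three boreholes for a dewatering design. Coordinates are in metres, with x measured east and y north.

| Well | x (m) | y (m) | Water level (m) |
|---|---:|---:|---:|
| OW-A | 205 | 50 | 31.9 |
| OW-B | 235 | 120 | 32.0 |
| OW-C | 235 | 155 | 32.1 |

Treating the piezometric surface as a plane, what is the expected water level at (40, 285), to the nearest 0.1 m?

With h = a·x + b·y + c and OW-A as origin, the differences give:
  30·a + 70·b = +0.1
  30·a + 105·b = +0.2
Eliminate b (×105 and ×70, subtract): 1050·a = -3.50 → a = ∂h/∂x = -0.003333
Back-substitute: b = ∂h/∂y = +0.002857.
h(40, 285) = 31.9 + (-0.003333)·(-165) + (+0.002857)·(235) = 31.9 +0.550 +0.671 = 33.121 m.

33.1 m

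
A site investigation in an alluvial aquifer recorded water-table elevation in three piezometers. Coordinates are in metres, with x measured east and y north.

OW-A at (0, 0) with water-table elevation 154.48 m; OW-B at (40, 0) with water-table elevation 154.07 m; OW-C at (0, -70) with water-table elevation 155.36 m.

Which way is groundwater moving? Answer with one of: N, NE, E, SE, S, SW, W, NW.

NE

∂h/∂x = (154.07 − 154.48) / (40 − 0) = -0.01025
∂h/∂y = (155.36 − 154.48) / (-70 − 0) = -0.01257
Flow = −∇h = (+0.01025 east, +0.01257 north), which points northeast.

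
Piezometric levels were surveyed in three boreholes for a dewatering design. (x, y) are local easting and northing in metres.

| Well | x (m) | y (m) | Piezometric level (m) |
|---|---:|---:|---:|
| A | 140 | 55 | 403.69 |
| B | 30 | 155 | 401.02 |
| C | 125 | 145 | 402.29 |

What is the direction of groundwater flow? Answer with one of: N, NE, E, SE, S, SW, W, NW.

NW

Differences from A: to B (Δx, Δy, Δh) = (-110, 100, -2.67); to C = (-15, 90, -1.40).
Solve a·Δx + b·Δy = Δh: det = (-110)·90 − (-15)·100 = -8400.
∂h/∂x = [(-2.67)·90 − (-1.40)·100] / -8400 = +0.01194
∂h/∂y = [(-110)·(-1.40) − (-15)·(-2.67)] / -8400 = -0.01357
Flow = −∇h = (-0.01194 east, +0.01357 north), which points northwest.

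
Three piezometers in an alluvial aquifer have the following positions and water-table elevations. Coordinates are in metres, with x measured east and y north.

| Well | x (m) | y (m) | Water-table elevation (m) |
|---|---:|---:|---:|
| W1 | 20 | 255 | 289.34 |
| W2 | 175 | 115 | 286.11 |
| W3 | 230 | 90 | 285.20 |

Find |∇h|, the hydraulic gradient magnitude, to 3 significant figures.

0.0155

Taking W1 as reference: W2−W1 = (155, -140, -3.23); W3−W1 = (210, -165, -4.14).
Solve a·Δx + b·Δy = Δh: det = 155·(-165) − 210·(-140) = 3825.
∂h/∂x = [(-3.23)·(-165) − (-4.14)·(-140)] / 3825 = -0.01220
∂h/∂y = [155·(-4.14) − 210·(-3.23)] / 3825 = +0.009569
|∇h| = √(-0.01220² + 0.009569²) = 0.01551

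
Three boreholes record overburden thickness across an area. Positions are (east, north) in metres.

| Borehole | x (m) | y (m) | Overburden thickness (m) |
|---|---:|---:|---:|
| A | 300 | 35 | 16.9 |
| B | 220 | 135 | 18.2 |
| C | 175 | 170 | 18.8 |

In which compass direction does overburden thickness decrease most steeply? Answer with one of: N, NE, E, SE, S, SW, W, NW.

SE

With d = a·x + b·y + c and A as origin, the differences give:
  (-80)·a + 100·b = +1.3
  (-125)·a + 135·b = +1.9
Eliminate b (×135 and ×100, subtract): 1700·a = -14.50 → a = ∂d/∂x = -0.008529
Back-substitute: b = ∂d/∂y = +0.006176.
Steepest decrease is along −∇f = (+0.008529 E, -0.006176 N) → southeast.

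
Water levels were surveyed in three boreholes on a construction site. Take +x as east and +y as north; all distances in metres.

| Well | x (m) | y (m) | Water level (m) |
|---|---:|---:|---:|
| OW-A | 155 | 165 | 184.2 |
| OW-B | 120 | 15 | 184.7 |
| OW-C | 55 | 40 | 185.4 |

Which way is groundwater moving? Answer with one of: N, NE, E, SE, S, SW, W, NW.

With h = a·x + b·y + c and OW-A as origin, the differences give:
  (-35)·a + (-150)·b = +0.5
  (-100)·a + (-125)·b = +1.2
Eliminate b (×(-125) and ×(-150), subtract): -10625·a = 117.50 → a = ∂h/∂x = -0.01106
Back-substitute: b = ∂h/∂y = -0.0007529.
Flow = −∇h = (+0.01106 east, +0.0007529 north), which points east.

E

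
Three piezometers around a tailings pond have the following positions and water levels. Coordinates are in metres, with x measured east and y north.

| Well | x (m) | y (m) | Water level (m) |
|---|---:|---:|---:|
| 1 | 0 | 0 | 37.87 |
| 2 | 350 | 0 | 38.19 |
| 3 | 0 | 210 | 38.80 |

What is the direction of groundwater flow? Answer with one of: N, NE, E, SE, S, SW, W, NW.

S

∂h/∂x = (38.19 − 37.87) / (350 − 0) = +0.0009143
∂h/∂y = (38.80 − 37.87) / (210 − 0) = +0.004429
Flow = −∇h = (-0.0009143 east, -0.004429 north), which points south.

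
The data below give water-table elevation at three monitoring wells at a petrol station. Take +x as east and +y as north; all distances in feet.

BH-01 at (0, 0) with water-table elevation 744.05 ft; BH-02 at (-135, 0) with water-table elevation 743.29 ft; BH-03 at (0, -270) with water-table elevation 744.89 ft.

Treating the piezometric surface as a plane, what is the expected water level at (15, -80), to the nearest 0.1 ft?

744.4 ft

∂h/∂x = (743.29 − 744.05) / (-135 − 0) = +0.005630
∂h/∂y = (744.89 − 744.05) / (-270 − 0) = -0.003111
h(15, -80) = 744.05 + (+0.005630)·(15) + (-0.003111)·(-80) = 744.05 +0.084 +0.249 = 744.383 ft.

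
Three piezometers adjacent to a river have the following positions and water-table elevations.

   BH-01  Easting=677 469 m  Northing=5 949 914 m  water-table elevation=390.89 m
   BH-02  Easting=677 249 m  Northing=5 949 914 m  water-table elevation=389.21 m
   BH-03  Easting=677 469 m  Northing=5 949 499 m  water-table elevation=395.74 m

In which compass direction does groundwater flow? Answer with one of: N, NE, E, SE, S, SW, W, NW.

NW

∂h/∂x = (389.21 − 390.89) / (677249 − 677469) = +0.007636
∂h/∂y = (395.74 − 390.89) / (5949499 − 5949914) = -0.01169
Flow = −∇h = (-0.007636 east, +0.01169 north), which points northwest.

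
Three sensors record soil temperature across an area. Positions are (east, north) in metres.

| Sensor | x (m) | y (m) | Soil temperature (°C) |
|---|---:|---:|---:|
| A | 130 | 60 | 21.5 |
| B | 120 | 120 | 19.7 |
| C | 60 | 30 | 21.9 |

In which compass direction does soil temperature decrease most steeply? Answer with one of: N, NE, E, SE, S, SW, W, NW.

N

Taking A as reference: B−A = (-10, 60, -1.8); C−A = (-70, -30, +0.4).
Solve a·Δx + b·Δy = ΔT: det = (-10)·(-30) − (-70)·60 = 4500.
∂T/∂x = [(-1.8)·(-30) − (+0.4)·60] / 4500 = +0.006667
∂T/∂y = [(-10)·(+0.4) − (-70)·(-1.8)] / 4500 = -0.02889
Steepest decrease is along −∇f = (-0.006667 E, +0.02889 N) → north.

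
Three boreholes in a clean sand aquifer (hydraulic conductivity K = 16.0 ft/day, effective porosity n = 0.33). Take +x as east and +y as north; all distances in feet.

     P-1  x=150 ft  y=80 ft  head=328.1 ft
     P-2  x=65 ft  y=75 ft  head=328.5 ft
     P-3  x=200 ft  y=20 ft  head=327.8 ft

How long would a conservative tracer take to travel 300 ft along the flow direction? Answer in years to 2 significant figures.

3.5 years

Differences from P-1: to P-2 (Δx, Δy, Δh) = (-85, -5, +0.4); to P-3 = (50, -60, -0.3).
Determinant of the coordinate differences = (-85)·(-60) − 50·(-5) = 5350.
∂h/∂x = [(+0.4)·(-60) − (-0.3)·(-5)] / 5350 = -0.004766
∂h/∂y = [(-85)·(-0.3) − 50·(+0.4)] / 5350 = +0.001028
|∇h| = √(-0.004766² + 0.001028²) = 0.004876
Seepage velocity v = K·i/n = 16.0 × 0.004876 / 0.33 = 0.2364 ft/day.
t = 300 / 0.2364 = 1269 days = 3.47 years.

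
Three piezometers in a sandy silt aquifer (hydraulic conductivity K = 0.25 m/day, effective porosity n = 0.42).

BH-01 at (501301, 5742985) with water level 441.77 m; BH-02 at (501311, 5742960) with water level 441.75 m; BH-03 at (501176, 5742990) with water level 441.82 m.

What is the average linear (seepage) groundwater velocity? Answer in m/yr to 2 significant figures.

0.16 m/yr

Differences from BH-01: to BH-02 (Δx, Δy, Δh) = (10, -25, -0.02); to BH-03 = (-125, 5, +0.05).
Solve a·Δx + b·Δy = Δh: det = 10·5 − (-125)·(-25) = -3075.
∂h/∂x = [(-0.02)·5 − (+0.05)·(-25)] / -3075 = -0.0003740
∂h/∂y = [10·(+0.05) − (-125)·(-0.02)] / -3075 = +0.0006504
|∇h| = √(-0.0003740² + 0.0006504²) = 0.0007503
Seepage velocity v = K·i/n = 0.25 × 0.0007503 / 0.42 = 0.0004466 m/day = 0.1631 m/yr.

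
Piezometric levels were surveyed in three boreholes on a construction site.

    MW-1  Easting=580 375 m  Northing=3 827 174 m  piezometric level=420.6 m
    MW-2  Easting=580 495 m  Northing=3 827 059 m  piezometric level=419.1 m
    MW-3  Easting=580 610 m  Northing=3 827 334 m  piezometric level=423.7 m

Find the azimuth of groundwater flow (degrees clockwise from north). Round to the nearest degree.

189°

With h = a·x + b·y + c and MW-1 as origin, the differences give:
  120·a + (-115)·b = -1.5
  235·a + 160·b = +3.1
Eliminate b (×160 and ×(-115), subtract): 46225·a = 116.50 → a = ∂h/∂x = +0.002520
Back-substitute: b = ∂h/∂y = +0.01567.
Flow direction (−∇h) has components (-0.002520 E, -0.01567 N).
Azimuth = atan2(E, N) = atan2(-0.002520, -0.01567) = 189.1° ≈ 189°.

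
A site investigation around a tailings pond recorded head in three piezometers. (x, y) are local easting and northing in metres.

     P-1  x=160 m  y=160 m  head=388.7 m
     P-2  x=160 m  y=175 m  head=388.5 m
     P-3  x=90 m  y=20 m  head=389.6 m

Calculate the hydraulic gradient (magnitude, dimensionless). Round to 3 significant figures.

Differences from P-1: to P-2 (Δx, Δy, Δh) = (0, 15, -0.2); to P-3 = (-70, -140, +0.9).
Solve a·Δx + b·Δy = Δh: det = 0·(-140) − (-70)·15 = 1050.
∂h/∂x = [(-0.2)·(-140) − (+0.9)·15] / 1050 = +0.01381
∂h/∂y = [0·(+0.9) − (-70)·(-0.2)] / 1050 = -0.01333
|∇h| = √(0.01381² + -0.01333²) = 0.01919

0.0192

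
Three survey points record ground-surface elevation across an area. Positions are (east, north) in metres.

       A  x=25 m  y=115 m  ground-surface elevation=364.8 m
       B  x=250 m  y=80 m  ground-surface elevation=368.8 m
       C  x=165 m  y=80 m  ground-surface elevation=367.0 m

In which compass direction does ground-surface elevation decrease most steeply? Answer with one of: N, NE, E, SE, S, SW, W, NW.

SW

Differences from A: to B (Δx, Δy, Δh) = (225, -35, +4.0); to C = (140, -35, +2.2).
Solve a·Δx + b·Δy = Δz: det = 225·(-35) − 140·(-35) = -2975.
∂z/∂x = [(+4.0)·(-35) − (+2.2)·(-35)] / -2975 = +0.02118
∂z/∂y = [225·(+2.2) − 140·(+4.0)] / -2975 = +0.02185
Steepest decrease is along −∇f = (-0.02118 E, -0.02185 N) → southwest.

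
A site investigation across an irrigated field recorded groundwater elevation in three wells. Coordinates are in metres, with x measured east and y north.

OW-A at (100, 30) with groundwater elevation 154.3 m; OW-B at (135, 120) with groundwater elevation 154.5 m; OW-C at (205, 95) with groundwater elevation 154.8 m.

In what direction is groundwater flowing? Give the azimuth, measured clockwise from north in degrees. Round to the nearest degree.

264°

With h = a·x + b·y + c and OW-A as origin, the differences give:
  35·a + 90·b = +0.2
  105·a + 65·b = +0.5
Eliminate b (×65 and ×90, subtract): -7175·a = -32.00 → a = ∂h/∂x = +0.004460
Back-substitute: b = ∂h/∂y = +0.0004878.
Flow direction (−∇h) has components (-0.004460 E, -0.0004878 N).
Azimuth = atan2(E, N) = atan2(-0.004460, -0.0004878) = 263.8° ≈ 264°.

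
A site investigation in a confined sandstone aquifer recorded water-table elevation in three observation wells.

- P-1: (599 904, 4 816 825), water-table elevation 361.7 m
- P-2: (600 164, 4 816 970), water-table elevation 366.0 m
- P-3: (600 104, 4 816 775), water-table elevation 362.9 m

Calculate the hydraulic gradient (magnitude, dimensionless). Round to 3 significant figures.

0.0160

With h = a·x + b·y + c and P-1 as origin, the differences give:
  260·a + 145·b = +4.3
  200·a + (-50)·b = +1.2
Eliminate b (×(-50) and ×145, subtract): -42000·a = -389.00 → a = ∂h/∂x = +0.009262
Back-substitute: b = ∂h/∂y = +0.01305.
|∇h| = √(0.009262² + 0.01305²) = 0.016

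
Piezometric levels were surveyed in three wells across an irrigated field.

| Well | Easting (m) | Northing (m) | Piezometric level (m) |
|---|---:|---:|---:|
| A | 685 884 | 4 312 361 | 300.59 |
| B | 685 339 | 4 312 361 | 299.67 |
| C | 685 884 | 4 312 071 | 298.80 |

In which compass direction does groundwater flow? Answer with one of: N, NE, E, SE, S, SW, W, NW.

∂h/∂x = (299.67 − 300.59) / (685339 − 685884) = +0.001688
∂h/∂y = (298.80 − 300.59) / (4312071 − 4312361) = +0.006172
Flow = −∇h = (-0.001688 east, -0.006172 north), which points south.

S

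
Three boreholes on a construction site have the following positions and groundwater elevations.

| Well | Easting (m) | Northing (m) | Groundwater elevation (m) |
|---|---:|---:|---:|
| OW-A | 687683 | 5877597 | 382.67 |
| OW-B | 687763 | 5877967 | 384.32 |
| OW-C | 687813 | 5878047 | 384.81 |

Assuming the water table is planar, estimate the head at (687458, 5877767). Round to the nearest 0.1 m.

382.4 m

With h = a·x + b·y + c and OW-A as origin, the differences give:
  80·a + 370·b = +1.65
  130·a + 450·b = +2.14
Eliminate b (×450 and ×370, subtract): -12100·a = -49.300 → a = ∂h/∂x = +0.004074
Back-substitute: b = ∂h/∂y = +0.003579.
h(687458, 5877767) = 382.67 + (+0.004074)·(-225) + (+0.003579)·(170) = 382.67 -0.917 +0.608 = 382.362 m.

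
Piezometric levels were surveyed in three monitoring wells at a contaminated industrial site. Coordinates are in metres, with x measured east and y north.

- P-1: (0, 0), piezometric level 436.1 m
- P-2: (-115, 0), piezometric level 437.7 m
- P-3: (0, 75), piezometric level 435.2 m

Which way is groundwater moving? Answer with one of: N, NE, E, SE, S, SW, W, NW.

∂h/∂x = (437.7 − 436.1) / (-115 − 0) = -0.01391
∂h/∂y = (435.2 − 436.1) / (75 − 0) = -0.01200
Flow = −∇h = (+0.01391 east, +0.01200 north), which points northeast.

NE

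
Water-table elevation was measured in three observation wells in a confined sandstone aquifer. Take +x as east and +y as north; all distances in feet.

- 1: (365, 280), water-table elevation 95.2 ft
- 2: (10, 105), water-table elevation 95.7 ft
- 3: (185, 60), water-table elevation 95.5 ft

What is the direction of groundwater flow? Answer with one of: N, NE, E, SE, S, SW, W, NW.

Differences from 1: to 2 (Δx, Δy, Δh) = (-355, -175, +0.5); to 3 = (-180, -220, +0.3).
Determinant of the coordinate differences = (-355)·(-220) − (-180)·(-175) = 46600.
∂h/∂x = [(+0.5)·(-220) − (+0.3)·(-175)] / 46600 = -0.001234
∂h/∂y = [(-355)·(+0.3) − (-180)·(+0.5)] / 46600 = -0.0003541
Flow = −∇h = (+0.001234 east, +0.0003541 north), which points east.

E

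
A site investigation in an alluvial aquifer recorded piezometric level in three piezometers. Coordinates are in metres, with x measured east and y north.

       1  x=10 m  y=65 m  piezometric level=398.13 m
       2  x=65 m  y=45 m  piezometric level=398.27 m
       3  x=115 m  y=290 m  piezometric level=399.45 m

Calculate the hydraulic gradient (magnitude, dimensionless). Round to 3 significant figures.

0.00566

With h = a·x + b·y + c and 1 as origin, the differences give:
  55·a + (-20)·b = +0.14
  105·a + 225·b = +1.32
Eliminate b (×225 and ×(-20), subtract): 14475·a = 57.900 → a = ∂h/∂x = +0.004000
Back-substitute: b = ∂h/∂y = +0.004000.
|∇h| = √(0.004000² + 0.004000²) = 0.005657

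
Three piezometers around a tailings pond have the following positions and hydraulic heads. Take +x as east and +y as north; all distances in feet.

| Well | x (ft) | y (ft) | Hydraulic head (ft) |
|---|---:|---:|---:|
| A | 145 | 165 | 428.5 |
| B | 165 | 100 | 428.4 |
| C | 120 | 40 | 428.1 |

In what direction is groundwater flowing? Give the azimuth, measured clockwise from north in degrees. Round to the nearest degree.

Three-point gradient (reference A): Δ to B = (20, -65, -0.1), Δ to C = (-25, -125, -0.4).
∂h/∂x = +0.003273, ∂h/∂y = +0.002545 (det = -4125).
Flow direction (−∇h) has components (-0.003273 E, -0.002545 N).
Azimuth = atan2(E, N) = atan2(-0.003273, -0.002545) = 232.1° ≈ 232°.

232°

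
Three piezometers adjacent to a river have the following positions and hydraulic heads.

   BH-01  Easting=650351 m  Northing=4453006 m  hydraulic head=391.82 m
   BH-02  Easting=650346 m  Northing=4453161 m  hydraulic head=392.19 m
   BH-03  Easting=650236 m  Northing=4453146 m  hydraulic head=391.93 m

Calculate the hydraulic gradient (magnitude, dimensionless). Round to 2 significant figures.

0.0032

Taking BH-01 as reference: BH-02−BH-01 = (-5, 155, +0.37); BH-03−BH-01 = (-115, 140, +0.11).
Determinant of the coordinate differences = (-5)·140 − (-115)·155 = 17125.
∂h/∂x = [(+0.37)·140 − (+0.11)·155] / 17125 = +0.002029
∂h/∂y = [(-5)·(+0.11) − (-115)·(+0.37)] / 17125 = +0.002453
|∇h| = √(0.002029² + 0.002453²) = 0.003183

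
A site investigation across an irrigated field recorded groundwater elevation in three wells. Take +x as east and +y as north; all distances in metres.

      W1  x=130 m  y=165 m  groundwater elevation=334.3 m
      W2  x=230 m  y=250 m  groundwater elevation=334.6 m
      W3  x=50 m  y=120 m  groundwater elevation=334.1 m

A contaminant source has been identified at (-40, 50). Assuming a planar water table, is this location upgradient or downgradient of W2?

downgradient

Differences from W1: to W2 (Δx, Δy, Δh) = (100, 85, +0.3); to W3 = (-80, -45, -0.2).
Solve a·Δx + b·Δy = Δh: det = 100·(-45) − (-80)·85 = 2300.
∂h/∂x = [(+0.3)·(-45) − (-0.2)·85] / 2300 = +0.001522
∂h/∂y = [100·(-0.2) − (-80)·(+0.3)] / 2300 = +0.001739
Head at (-40, 50) = 334.3 + (+0.001522)·(-170) + (+0.001739)·(-115) = 333.84 m.
That is lower than the 334.6 m at W2, so the point is downgradient.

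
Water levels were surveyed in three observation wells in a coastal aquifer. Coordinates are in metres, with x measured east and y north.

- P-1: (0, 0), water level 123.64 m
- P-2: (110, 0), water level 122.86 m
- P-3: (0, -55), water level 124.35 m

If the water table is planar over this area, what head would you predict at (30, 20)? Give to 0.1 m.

∂h/∂x = (122.86 − 123.64) / (110 − 0) = -0.007091
∂h/∂y = (124.35 − 123.64) / (-55 − 0) = -0.01291
h(30, 20) = 123.64 + (-0.007091)·(30) + (-0.01291)·(20) = 123.64 -0.213 -0.258 = 123.169 m.

123.2 m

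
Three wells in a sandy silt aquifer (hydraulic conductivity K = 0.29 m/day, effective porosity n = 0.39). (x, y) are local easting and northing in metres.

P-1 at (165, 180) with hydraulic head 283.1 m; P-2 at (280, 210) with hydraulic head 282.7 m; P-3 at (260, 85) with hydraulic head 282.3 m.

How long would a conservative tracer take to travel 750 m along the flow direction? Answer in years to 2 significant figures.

460 years

Differences from P-1: to P-2 (Δx, Δy, Δh) = (115, 30, -0.4); to P-3 = (95, -95, -0.8).
Solve a·Δx + b·Δy = Δh: det = 115·(-95) − 95·30 = -13775.
∂h/∂x = [(-0.4)·(-95) − (-0.8)·30] / -13775 = -0.004501
∂h/∂y = [115·(-0.8) − 95·(-0.4)] / -13775 = +0.003920
|∇h| = √(-0.004501² + 0.003920²) = 0.005969
Seepage velocity v = K·i/n = 0.29 × 0.005969 / 0.39 = 0.004438 m/day.
t = 750 / 0.004438 = 1.69e+05 days = 463 years.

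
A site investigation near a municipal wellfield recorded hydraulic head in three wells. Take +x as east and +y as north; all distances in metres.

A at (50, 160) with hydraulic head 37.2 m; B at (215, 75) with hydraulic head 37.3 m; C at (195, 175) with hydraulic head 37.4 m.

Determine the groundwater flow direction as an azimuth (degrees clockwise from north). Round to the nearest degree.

225°

Taking A as reference: B−A = (165, -85, +0.1); C−A = (145, 15, +0.2).
Determinant of the coordinate differences = 165·15 − 145·(-85) = 14800.
∂h/∂x = [(+0.1)·15 − (+0.2)·(-85)] / 14800 = +0.001250
∂h/∂y = [165·(+0.2) − 145·(+0.1)] / 14800 = +0.001250
Flow direction (−∇h) has components (-0.001250 E, -0.001250 N).
Azimuth = atan2(E, N) = atan2(-0.001250, -0.001250) = 225.0° ≈ 225°.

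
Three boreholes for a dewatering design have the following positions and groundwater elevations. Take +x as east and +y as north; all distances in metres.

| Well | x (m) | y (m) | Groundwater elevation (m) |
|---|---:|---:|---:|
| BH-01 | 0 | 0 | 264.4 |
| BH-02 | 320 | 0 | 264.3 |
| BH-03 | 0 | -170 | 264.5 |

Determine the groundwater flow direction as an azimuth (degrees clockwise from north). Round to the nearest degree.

028°

∂h/∂x = (264.3 − 264.4) / (320 − 0) = -0.0003125
∂h/∂y = (264.5 − 264.4) / (-170 − 0) = -0.0005882
Flow direction (−∇h) has components (+0.0003125 E, +0.0005882 N).
Azimuth = atan2(E, N) = atan2(+0.0003125, +0.0005882) = 28.0° ≈ 028°.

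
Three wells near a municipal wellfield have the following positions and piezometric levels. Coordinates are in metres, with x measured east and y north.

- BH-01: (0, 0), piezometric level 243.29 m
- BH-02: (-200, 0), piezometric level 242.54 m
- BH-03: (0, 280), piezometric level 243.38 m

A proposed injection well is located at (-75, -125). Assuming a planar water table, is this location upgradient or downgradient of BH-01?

∂h/∂x = (242.54 − 243.29) / (-200 − 0) = +0.003750
∂h/∂y = (243.38 − 243.29) / (280 − 0) = +0.0003214
Head at (-75, -125) = 243.29 + (+0.003750)·(-75) + (+0.0003214)·(-125) = 242.97 m.
That is lower than the 243.29 m at BH-01, so the point is downgradient.

downgradient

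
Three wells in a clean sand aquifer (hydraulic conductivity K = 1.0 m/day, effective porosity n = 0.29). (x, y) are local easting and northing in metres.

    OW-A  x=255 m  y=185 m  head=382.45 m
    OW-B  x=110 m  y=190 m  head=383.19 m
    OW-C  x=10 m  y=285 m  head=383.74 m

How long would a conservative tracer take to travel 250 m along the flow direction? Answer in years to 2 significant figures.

Differences from OW-A: to OW-B (Δx, Δy, Δh) = (-145, 5, +0.74); to OW-C = (-245, 100, +1.29).
Solve a·Δx + b·Δy = Δh: det = (-145)·100 − (-245)·5 = -13275.
∂h/∂x = [(+0.74)·100 − (+1.29)·5] / -13275 = -0.005089
∂h/∂y = [(-145)·(+1.29) − (-245)·(+0.74)] / -13275 = +0.0004331
|∇h| = √(-0.005089² + 0.0004331²) = 0.005107
Seepage velocity v = K·i/n = 1.0 × 0.005107 / 0.29 = 0.01761 m/day.
t = 250 / 0.01761 = 1.42e+04 days = 38.9 years.

39 years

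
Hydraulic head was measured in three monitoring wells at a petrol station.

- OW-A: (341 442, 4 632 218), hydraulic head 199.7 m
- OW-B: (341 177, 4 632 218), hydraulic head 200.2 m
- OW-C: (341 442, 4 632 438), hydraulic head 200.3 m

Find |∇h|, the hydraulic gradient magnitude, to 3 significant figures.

0.00332

∂h/∂x = (200.2 − 199.7) / (341177 − 341442) = -0.001887
∂h/∂y = (200.3 − 199.7) / (4632438 − 4632218) = +0.002727
|∇h| = √(-0.001887² + 0.002727²) = 0.003316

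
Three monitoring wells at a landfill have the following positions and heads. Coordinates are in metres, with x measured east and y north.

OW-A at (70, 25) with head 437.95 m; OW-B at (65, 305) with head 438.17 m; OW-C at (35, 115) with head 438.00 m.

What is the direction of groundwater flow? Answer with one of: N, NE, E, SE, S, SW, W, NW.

Taking OW-A as reference: OW-B−OW-A = (-5, 280, +0.22); OW-C−OW-A = (-35, 90, +0.05).
Solve a·Δx + b·Δy = Δh: det = (-5)·90 − (-35)·280 = 9350.
∂h/∂x = [(+0.22)·90 − (+0.05)·280] / 9350 = +0.0006203
∂h/∂y = [(-5)·(+0.05) − (-35)·(+0.22)] / 9350 = +0.0007968
Flow = −∇h = (-0.0006203 east, -0.0007968 north), which points southwest.

SW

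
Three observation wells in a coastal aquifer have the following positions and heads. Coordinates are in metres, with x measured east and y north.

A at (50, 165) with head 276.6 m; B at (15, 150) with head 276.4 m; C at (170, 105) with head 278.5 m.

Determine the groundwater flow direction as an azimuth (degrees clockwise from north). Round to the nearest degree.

316°

Differences from A: to B (Δx, Δy, Δh) = (-35, -15, -0.2); to C = (120, -60, +1.9).
Determinant of the coordinate differences = (-35)·(-60) − 120·(-15) = 3900.
∂h/∂x = [(-0.2)·(-60) − (+1.9)·(-15)] / 3900 = +0.01038
∂h/∂y = [(-35)·(+1.9) − 120·(-0.2)] / 3900 = -0.01090
Flow direction (−∇h) has components (-0.01038 E, +0.01090 N).
Azimuth = atan2(E, N) = atan2(-0.01038, +0.01090) = 316.4° ≈ 316°.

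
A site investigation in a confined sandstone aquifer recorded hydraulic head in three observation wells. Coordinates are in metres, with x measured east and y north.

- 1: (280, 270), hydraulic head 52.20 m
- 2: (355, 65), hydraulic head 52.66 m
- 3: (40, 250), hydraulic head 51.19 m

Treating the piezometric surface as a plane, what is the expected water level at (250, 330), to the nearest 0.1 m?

52.0 m

Taking 1 as reference: 2−1 = (75, -205, +0.46); 3−1 = (-240, -20, -1.01).
Determinant of the coordinate differences = 75·(-20) − (-240)·(-205) = -50700.
∂h/∂x = [(+0.46)·(-20) − (-1.01)·(-205)] / -50700 = +0.004265
∂h/∂y = [75·(-1.01) − (-240)·(+0.46)] / -50700 = -0.0006834
h(250, 330) = 52.20 + (+0.004265)·(-30) + (-0.0006834)·(60) = 52.20 -0.128 -0.041 = 52.031 m.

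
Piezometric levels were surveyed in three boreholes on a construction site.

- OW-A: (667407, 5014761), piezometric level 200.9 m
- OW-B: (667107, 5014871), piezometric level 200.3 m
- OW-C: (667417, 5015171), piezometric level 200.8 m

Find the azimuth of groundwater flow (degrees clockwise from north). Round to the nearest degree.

Differences from OW-A: to OW-B (Δx, Δy, Δh) = (-300, 110, -0.6); to OW-C = (10, 410, -0.1).
Solve a·Δx + b·Δy = Δh: det = (-300)·410 − 10·110 = -124100.
∂h/∂x = [(-0.6)·410 − (-0.1)·110] / -124100 = +0.001894
∂h/∂y = [(-300)·(-0.1) − 10·(-0.6)] / -124100 = -0.0002901
Flow direction (−∇h) has components (-0.001894 E, +0.0002901 N).
Azimuth = atan2(E, N) = atan2(-0.001894, +0.0002901) = 278.7° ≈ 279°.

279°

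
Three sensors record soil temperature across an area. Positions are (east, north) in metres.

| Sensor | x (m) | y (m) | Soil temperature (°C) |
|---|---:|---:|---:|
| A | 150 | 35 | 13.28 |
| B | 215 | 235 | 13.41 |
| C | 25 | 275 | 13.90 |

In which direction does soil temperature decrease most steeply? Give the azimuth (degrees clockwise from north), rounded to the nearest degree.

121°

With T = a·x + b·y + c and A as origin, the differences give:
  65·a + 200·b = +0.13
  (-125)·a + 240·b = +0.62
Eliminate b (×240 and ×200, subtract): 40600·a = -92.800 → a = ∂T/∂x = -0.002286
Back-substitute: b = ∂T/∂y = +0.001393.
Steepest decrease is along −∇f: components (+0.002286 E, -0.001393 N).
Azimuth = atan2(+0.002286, -0.001393) = 121.4° ≈ 121°.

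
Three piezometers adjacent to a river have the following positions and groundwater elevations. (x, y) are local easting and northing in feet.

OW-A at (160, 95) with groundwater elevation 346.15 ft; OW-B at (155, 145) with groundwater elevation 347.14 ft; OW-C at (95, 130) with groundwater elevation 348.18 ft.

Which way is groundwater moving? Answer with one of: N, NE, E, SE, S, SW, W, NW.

Taking OW-A as reference: OW-B−OW-A = (-5, 50, +0.99); OW-C−OW-A = (-65, 35, +2.03).
Solve a·Δx + b·Δy = Δh: det = (-5)·35 − (-65)·50 = 3075.
∂h/∂x = [(+0.99)·35 − (+2.03)·50] / 3075 = -0.02174
∂h/∂y = [(-5)·(+2.03) − (-65)·(+0.99)] / 3075 = +0.01763
Flow = −∇h = (+0.02174 east, -0.01763 north), which points southeast.

SE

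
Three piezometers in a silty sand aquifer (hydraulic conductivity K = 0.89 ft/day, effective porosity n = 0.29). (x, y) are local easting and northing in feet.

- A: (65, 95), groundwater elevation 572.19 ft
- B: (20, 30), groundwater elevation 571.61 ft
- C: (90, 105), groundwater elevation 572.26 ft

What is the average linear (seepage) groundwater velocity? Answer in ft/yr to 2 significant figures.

11 ft/yr

Differences from A: to B (Δx, Δy, Δh) = (-45, -65, -0.58); to C = (25, 10, +0.07).
Determinant of the coordinate differences = (-45)·10 − 25·(-65) = 1175.
∂h/∂x = [(-0.58)·10 − (+0.07)·(-65)] / 1175 = -0.001064
∂h/∂y = [(-45)·(+0.07) − 25·(-0.58)] / 1175 = +0.009660
|∇h| = √(-0.001064² + 0.009660²) = 0.009718
Seepage velocity v = K·i/n = 0.89 × 0.009718 / 0.29 = 0.02982 ft/day = 10.89 ft/yr.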